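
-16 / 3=-5.33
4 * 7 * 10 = 280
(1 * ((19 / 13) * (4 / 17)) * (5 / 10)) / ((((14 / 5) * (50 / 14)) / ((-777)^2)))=11470851 / 1105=10380.86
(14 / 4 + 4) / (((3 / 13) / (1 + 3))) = 130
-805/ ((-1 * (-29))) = -805/ 29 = -27.76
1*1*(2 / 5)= 2 / 5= 0.40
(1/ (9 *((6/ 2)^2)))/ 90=1/ 7290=0.00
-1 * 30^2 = -900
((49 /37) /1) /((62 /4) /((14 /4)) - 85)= -343 /20868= -0.02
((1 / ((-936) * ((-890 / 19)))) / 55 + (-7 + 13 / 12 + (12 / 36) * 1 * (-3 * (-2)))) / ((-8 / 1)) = 179450681 / 366537600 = 0.49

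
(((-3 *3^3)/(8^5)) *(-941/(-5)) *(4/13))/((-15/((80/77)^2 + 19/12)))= 1604460519/63141478400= 0.03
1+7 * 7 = 50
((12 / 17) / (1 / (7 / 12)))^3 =343 / 4913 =0.07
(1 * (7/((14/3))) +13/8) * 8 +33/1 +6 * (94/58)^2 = 62032/841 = 73.76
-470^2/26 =-110450/13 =-8496.15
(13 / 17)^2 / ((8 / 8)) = 169 / 289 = 0.58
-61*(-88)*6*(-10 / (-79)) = 322080 / 79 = 4076.96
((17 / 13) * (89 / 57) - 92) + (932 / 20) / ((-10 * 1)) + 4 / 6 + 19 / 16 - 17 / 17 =-93.76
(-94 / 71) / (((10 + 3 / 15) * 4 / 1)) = -235 / 7242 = -0.03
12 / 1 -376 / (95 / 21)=-71.12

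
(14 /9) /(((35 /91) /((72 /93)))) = 1456 /465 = 3.13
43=43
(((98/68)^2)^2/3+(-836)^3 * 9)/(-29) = 21081342519719231/116261232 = 181327362.16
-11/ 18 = -0.61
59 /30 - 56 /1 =-1621 /30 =-54.03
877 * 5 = 4385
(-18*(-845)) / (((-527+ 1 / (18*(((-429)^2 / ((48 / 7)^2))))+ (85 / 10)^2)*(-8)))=68581958445 / 16403757859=4.18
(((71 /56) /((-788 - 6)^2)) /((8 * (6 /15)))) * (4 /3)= 355 /423652992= 0.00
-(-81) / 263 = 81 / 263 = 0.31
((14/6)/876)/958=7/2517624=0.00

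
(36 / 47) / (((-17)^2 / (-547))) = -19692 / 13583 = -1.45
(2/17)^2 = 4/289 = 0.01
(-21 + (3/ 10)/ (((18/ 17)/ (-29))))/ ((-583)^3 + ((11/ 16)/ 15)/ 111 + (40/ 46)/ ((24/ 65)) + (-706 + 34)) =17901636/ 121414117755227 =0.00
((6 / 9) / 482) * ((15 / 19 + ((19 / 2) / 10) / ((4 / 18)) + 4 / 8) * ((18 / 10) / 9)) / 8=4229 / 21979200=0.00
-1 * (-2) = 2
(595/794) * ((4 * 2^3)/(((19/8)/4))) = 304640/7543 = 40.39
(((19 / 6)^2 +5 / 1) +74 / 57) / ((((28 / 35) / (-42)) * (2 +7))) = -390845 / 4104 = -95.24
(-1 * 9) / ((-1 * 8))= 9 / 8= 1.12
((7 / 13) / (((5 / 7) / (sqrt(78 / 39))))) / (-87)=-49 * sqrt(2) / 5655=-0.01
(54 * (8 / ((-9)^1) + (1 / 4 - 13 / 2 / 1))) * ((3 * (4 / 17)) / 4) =-2313 / 34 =-68.03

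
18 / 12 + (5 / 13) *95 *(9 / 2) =2157 / 13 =165.92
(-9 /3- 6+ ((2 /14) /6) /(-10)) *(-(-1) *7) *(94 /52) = -177707 /1560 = -113.91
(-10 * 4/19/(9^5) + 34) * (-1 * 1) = -38145614/1121931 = -34.00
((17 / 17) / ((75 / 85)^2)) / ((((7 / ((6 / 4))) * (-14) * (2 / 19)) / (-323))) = 60.33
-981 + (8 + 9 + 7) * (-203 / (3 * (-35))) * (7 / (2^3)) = -4702 / 5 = -940.40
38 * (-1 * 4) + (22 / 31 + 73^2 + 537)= 177156 / 31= 5714.71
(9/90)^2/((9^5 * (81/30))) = 1/15943230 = 0.00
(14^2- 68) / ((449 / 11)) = 1408 / 449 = 3.14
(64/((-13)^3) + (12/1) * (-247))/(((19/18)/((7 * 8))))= -6564067776/41743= -157249.55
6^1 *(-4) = -24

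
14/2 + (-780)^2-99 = 608308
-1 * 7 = -7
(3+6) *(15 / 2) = 135 / 2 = 67.50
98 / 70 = 7 / 5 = 1.40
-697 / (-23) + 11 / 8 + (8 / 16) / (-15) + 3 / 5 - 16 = 44839 / 2760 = 16.25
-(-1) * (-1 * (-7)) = 7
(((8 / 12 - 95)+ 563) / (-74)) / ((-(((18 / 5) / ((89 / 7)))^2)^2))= 745064111875 / 756142128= 985.35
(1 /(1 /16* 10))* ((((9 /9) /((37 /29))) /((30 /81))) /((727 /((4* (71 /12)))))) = 74124 /672475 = 0.11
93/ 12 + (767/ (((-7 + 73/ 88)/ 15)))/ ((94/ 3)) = -1761163/ 34028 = -51.76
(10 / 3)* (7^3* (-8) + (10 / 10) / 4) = -54875 / 6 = -9145.83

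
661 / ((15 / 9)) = 1983 / 5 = 396.60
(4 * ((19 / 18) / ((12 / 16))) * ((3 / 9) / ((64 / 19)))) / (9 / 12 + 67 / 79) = 28519 / 81810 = 0.35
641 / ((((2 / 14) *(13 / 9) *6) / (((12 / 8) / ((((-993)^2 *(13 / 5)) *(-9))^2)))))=112175 / 76900568723675892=0.00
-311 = -311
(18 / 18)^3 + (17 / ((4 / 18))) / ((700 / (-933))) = -141349 / 1400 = -100.96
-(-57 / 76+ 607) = -2425 / 4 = -606.25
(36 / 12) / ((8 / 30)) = 11.25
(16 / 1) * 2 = 32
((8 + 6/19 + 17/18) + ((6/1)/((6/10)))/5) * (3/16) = 3851/1824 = 2.11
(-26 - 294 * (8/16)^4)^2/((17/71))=8947775/1088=8224.06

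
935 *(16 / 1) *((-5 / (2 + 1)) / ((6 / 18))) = -74800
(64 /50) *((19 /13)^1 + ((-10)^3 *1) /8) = -51392 /325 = -158.13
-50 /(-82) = 25 /41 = 0.61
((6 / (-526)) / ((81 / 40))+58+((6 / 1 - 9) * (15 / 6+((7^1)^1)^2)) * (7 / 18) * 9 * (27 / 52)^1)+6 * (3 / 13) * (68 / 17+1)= -318821917 / 1477008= -215.86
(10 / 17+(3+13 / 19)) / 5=276 / 323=0.85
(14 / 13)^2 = 196 / 169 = 1.16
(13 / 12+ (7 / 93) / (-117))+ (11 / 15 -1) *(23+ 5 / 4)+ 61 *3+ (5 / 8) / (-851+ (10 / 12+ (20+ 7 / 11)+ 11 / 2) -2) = 2107264319057 / 11864207160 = 177.62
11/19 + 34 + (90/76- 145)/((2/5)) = -24697/76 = -324.96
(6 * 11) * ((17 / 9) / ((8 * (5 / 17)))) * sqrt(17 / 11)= 289 * sqrt(187) / 60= 65.87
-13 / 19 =-0.68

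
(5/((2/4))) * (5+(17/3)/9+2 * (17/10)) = 2438/27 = 90.30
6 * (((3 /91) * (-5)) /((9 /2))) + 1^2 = 0.78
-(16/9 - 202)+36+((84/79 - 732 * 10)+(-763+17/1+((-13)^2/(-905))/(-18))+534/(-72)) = -6722921461/857940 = -7836.12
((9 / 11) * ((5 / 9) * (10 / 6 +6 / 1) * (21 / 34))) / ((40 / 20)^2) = 805 / 1496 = 0.54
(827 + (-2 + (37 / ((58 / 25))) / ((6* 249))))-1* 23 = 69495829 / 86652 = 802.01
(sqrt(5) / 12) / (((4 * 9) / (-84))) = -7 * sqrt(5) / 36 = -0.43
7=7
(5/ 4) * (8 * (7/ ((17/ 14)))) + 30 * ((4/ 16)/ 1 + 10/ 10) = 3235/ 34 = 95.15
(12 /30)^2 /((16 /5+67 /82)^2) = 26896 /2712609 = 0.01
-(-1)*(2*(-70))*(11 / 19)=-1540 / 19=-81.05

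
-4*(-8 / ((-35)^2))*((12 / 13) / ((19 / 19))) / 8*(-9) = -432 / 15925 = -0.03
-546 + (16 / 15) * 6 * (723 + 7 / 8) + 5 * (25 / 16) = 327569 / 80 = 4094.61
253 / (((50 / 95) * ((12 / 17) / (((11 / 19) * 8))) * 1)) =47311 / 15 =3154.07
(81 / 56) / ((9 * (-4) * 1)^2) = 0.00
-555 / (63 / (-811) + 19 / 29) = -13053045 / 13582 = -961.05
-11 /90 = -0.12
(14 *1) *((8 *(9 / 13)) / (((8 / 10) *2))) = 630 / 13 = 48.46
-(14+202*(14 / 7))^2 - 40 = -174764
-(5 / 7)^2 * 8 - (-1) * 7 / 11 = -1857 / 539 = -3.45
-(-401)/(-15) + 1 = -25.73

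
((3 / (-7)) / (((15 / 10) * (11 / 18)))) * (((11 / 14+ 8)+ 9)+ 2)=-4986 / 539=-9.25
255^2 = 65025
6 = 6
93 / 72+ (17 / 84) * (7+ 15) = 5.74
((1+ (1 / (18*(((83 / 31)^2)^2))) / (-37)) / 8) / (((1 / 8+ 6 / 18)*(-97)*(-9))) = 0.00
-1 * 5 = -5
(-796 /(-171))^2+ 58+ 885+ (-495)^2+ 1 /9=7192987153 /29241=245989.78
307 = 307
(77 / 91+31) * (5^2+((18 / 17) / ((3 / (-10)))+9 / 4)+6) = 418347 / 442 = 946.49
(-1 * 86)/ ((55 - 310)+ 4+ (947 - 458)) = -43/ 119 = -0.36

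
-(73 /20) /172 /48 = -73 /165120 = -0.00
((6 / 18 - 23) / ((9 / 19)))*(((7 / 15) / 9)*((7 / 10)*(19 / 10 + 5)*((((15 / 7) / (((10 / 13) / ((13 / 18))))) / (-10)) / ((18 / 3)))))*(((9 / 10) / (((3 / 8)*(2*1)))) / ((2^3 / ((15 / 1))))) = 8788507 / 9720000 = 0.90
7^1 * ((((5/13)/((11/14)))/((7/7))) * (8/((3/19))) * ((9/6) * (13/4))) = 9310/11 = 846.36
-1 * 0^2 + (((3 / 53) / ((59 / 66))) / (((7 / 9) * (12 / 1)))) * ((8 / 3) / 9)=44 / 21889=0.00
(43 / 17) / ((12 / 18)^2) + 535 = 36767 / 68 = 540.69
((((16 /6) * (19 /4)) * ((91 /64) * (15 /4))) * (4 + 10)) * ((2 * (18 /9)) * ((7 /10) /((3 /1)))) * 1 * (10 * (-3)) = -423605 /16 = -26475.31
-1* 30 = -30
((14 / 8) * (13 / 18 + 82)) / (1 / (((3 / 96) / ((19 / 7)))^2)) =510727 / 26615808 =0.02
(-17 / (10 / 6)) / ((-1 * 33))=17 / 55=0.31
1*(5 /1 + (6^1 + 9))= 20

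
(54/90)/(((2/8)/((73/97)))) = 876/485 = 1.81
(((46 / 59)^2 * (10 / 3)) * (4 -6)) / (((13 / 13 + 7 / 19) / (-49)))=19699960 / 135759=145.11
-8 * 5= -40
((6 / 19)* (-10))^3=-216000 / 6859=-31.49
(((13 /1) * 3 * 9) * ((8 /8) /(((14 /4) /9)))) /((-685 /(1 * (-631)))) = 3986658 /4795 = 831.42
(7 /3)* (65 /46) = 3.30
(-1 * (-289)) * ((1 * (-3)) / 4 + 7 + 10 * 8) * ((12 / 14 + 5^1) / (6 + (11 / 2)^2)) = 817581 / 203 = 4027.49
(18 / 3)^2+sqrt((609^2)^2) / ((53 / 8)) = 2968956 / 53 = 56018.04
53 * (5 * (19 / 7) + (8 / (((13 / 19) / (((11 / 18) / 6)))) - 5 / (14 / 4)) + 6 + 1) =2647880 / 2457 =1077.69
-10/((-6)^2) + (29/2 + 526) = 4862/9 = 540.22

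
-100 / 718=-50 / 359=-0.14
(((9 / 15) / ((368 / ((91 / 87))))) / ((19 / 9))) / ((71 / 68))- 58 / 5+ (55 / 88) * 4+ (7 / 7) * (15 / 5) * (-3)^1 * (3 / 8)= -448963871 / 35991320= -12.47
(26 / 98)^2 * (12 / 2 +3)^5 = 9979281 / 2401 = 4156.30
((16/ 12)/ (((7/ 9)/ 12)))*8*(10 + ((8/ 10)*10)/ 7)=89856/ 49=1833.80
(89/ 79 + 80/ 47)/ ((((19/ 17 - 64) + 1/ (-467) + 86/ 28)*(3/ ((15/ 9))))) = -648536910/ 24683960879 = -0.03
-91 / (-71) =91 / 71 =1.28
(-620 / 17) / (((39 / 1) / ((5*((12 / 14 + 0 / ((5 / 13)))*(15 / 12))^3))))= -871875 / 151606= -5.75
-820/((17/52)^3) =-115298560/4913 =-23468.06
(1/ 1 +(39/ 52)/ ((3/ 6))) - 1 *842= -1679/ 2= -839.50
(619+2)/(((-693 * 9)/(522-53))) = -1541/33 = -46.70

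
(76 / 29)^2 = 5776 / 841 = 6.87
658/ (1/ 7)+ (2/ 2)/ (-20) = 92119/ 20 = 4605.95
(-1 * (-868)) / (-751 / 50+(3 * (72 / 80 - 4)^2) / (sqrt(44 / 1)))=-5736438400 / 90952487 - 500488800 * sqrt(11) / 90952487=-81.32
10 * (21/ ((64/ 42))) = 2205/ 16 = 137.81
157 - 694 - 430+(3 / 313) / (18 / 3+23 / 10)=-967.00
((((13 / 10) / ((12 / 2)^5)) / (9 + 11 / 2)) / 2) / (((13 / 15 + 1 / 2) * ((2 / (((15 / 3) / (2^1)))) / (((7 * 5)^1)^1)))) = 2275 / 12327552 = 0.00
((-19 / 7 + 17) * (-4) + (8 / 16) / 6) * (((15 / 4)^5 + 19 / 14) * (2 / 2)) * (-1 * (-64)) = -2713054.52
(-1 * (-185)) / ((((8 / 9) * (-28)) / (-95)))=158175 / 224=706.14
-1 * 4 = -4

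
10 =10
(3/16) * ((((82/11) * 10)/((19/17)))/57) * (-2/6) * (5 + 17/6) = -0.57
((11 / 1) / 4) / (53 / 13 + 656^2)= 143 / 22377684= 0.00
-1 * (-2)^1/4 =1/2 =0.50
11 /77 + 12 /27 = 37 /63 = 0.59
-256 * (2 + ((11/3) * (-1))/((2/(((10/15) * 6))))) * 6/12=2048/3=682.67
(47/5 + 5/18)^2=758641/8100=93.66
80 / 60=4 / 3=1.33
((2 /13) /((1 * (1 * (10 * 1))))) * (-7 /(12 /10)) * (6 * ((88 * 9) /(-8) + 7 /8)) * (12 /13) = 16485 /338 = 48.77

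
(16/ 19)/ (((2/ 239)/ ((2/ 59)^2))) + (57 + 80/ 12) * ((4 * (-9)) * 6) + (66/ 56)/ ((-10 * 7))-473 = -1844008651507/ 129632440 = -14224.90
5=5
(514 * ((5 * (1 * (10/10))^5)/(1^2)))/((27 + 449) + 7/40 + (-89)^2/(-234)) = 12027600/2070079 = 5.81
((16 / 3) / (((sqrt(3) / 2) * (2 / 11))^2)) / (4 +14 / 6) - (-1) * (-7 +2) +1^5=1708 / 57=29.96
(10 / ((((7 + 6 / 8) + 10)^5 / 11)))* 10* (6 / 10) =675840 / 1804229351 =0.00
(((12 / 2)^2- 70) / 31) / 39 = -34 / 1209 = -0.03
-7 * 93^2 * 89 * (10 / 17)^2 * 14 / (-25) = 301746312 / 289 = 1044104.89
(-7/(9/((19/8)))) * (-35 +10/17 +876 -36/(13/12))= -7920017/5304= -1493.22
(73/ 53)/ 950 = 73/ 50350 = 0.00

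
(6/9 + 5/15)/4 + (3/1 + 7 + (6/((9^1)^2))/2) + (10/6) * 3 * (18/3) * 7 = 23791/108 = 220.29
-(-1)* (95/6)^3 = 857375/216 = 3969.33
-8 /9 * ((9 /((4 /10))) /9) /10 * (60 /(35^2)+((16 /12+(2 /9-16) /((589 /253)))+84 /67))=720694972 /783143235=0.92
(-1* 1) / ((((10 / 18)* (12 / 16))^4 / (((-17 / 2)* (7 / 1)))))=1233792 / 625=1974.07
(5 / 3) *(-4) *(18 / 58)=-60 / 29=-2.07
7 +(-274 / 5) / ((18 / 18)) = -239 / 5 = -47.80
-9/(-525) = 3/175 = 0.02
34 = 34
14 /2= 7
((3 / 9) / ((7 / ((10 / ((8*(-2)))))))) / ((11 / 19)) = -95 / 1848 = -0.05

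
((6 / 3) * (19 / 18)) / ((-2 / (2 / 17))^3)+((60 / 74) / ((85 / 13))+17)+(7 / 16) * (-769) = -319.31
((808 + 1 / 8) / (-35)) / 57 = -431 / 1064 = -0.41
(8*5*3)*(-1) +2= -118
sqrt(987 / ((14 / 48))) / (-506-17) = -6 * sqrt(94) / 523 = -0.11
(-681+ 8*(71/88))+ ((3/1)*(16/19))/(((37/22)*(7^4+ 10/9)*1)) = -674.54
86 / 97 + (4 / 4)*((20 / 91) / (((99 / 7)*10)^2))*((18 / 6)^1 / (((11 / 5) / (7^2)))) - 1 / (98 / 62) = 565517746 / 2220511293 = 0.25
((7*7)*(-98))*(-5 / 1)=24010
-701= -701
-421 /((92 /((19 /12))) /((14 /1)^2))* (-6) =8520.67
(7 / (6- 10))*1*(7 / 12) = -49 / 48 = -1.02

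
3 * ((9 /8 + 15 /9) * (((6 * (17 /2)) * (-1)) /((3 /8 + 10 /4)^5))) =-13996032 /6436343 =-2.17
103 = 103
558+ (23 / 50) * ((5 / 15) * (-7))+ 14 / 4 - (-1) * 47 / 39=547591 / 975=561.63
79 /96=0.82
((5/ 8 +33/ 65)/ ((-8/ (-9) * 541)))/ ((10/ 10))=5301/ 2250560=0.00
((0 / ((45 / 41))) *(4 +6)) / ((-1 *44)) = 0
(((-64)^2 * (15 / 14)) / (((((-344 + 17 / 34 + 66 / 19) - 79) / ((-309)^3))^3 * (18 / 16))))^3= 56981959637222323352056150219505865098690525702456386995237813906356256056686252986495664128000 / 22569304499837926424710967176838930149109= 2524754789746911314327765000000000000000000000000000000.00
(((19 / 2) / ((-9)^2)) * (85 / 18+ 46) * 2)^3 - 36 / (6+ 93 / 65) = 838007590337243 / 498997589832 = 1679.38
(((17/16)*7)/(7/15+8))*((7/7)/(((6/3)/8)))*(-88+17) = -126735/508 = -249.48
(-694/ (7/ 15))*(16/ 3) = -55520/ 7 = -7931.43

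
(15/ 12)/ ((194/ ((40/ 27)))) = 25/ 2619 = 0.01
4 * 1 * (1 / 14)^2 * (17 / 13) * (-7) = -17 / 91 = -0.19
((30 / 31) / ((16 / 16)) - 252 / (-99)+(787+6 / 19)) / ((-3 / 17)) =-29034759 / 6479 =-4481.36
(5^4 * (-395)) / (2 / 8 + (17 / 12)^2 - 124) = 35550000 / 17531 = 2027.84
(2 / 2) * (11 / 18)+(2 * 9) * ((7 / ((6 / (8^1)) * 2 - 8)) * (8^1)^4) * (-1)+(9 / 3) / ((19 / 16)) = 79402.52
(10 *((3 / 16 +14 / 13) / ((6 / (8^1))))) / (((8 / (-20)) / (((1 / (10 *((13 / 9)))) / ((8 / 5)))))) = -19725 / 10816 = -1.82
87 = 87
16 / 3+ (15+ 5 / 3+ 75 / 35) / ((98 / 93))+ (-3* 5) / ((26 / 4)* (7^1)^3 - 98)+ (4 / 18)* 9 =1502563 / 59682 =25.18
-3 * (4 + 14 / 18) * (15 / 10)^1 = -43 / 2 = -21.50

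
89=89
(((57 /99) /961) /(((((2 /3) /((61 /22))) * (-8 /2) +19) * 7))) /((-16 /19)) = -0.00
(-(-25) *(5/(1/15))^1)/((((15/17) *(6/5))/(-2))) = -10625/3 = -3541.67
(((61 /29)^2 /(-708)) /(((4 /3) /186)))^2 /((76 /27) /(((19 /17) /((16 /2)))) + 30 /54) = 3233322327843 /88082127679936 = 0.04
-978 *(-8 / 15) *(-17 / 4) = -11084 / 5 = -2216.80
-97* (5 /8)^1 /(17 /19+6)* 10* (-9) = 414675 /524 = 791.36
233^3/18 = 12649337/18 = 702740.94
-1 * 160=-160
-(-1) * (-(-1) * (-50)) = -50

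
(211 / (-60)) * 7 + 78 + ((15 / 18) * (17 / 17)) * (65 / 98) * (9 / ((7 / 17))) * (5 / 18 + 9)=2270211 / 13720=165.47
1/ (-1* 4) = -1/ 4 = -0.25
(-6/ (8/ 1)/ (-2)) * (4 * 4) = 6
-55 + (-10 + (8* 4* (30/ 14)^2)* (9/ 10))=3295/ 49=67.24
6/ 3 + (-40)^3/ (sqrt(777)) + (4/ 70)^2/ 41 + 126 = 6428804/ 50225 - 64000 * sqrt(777)/ 777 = -2167.99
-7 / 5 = -1.40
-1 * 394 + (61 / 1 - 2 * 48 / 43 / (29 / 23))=-417459 / 1247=-334.77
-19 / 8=-2.38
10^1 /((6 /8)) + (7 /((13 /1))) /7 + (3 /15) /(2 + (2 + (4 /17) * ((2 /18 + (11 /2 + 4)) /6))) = 5271436 /391755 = 13.46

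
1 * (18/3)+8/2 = 10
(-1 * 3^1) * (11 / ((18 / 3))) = -11 / 2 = -5.50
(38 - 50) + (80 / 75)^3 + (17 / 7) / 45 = -253553 / 23625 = -10.73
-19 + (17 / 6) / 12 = -1351 / 72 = -18.76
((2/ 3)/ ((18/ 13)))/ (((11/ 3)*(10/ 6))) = 13/ 165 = 0.08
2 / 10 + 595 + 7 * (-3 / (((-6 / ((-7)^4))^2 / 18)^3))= -20116029294959473488297 / 40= -502900732373986837207.42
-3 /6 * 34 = -17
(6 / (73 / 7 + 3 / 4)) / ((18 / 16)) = 448 / 939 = 0.48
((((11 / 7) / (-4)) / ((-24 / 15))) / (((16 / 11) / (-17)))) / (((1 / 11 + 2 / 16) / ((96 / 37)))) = -339405 / 9842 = -34.49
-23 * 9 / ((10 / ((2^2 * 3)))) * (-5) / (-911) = -1242 / 911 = -1.36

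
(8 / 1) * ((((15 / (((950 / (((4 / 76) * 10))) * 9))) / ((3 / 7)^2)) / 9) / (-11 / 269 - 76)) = -105448 / 1794373965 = -0.00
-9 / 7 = -1.29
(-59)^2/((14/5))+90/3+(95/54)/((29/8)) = 13962295/10962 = 1273.70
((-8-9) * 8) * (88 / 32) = -374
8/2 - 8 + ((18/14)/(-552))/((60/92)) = -1121/280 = -4.00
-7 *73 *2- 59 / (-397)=-405675 / 397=-1021.85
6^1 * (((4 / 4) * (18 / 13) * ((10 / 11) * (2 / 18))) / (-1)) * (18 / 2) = -1080 / 143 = -7.55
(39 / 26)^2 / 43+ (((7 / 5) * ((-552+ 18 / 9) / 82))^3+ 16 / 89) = -873331019187 / 1055042668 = -827.77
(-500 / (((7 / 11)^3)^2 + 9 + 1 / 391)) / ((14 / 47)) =-8138994124250 / 43973268353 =-185.09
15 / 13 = 1.15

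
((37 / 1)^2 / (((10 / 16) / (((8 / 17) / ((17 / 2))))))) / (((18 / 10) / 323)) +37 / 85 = 16647373 / 765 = 21761.27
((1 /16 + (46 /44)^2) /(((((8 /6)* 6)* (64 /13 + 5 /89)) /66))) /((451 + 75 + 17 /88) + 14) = 7764627 /2190885256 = 0.00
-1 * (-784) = 784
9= 9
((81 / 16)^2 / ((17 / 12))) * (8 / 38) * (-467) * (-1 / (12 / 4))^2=-1021329 / 5168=-197.63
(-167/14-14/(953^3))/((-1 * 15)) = 28908474151/36351973434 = 0.80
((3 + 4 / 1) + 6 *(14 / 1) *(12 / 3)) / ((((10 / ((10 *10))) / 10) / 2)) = 68600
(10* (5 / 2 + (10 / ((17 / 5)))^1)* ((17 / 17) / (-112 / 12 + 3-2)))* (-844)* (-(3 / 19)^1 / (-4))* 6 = 1305.20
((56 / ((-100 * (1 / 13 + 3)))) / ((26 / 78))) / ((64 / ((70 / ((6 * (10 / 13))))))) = -8281 / 64000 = -0.13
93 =93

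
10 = 10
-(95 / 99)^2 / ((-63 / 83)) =749075 / 617463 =1.21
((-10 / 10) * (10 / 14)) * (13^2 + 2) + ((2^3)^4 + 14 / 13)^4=281771115837920.46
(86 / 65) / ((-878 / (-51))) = 2193 / 28535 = 0.08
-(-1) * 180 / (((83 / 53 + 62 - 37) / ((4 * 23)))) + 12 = 55911 / 88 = 635.35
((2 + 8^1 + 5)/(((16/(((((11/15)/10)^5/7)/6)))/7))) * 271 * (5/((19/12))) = 43644821/153900000000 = 0.00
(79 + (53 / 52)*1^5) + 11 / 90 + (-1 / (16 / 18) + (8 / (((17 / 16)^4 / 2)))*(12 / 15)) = 34811683781 / 390878280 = 89.06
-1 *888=-888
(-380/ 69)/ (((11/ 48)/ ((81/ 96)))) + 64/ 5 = -9458/ 1265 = -7.48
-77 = -77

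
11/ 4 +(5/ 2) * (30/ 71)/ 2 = 931/ 284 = 3.28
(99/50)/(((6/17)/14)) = 3927/50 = 78.54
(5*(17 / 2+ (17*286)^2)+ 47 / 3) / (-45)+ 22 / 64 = -11346745219 / 4320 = -2626561.39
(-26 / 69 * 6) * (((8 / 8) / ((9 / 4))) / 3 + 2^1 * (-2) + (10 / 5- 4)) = 8216 / 621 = 13.23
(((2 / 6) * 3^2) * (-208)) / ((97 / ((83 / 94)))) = -25896 / 4559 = -5.68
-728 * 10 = -7280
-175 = -175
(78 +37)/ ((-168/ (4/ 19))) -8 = -6499/ 798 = -8.14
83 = 83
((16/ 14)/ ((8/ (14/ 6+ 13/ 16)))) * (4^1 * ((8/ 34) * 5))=755/ 357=2.11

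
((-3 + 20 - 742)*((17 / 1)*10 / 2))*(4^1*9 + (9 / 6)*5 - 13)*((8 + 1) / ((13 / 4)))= -67664250 / 13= -5204942.31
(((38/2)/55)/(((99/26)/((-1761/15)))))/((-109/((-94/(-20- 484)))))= 6814483/373908150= 0.02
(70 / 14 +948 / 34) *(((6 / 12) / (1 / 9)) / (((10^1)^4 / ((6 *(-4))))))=-15093 / 42500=-0.36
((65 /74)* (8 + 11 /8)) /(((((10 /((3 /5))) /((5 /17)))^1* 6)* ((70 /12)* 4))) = 585 /563584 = 0.00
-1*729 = -729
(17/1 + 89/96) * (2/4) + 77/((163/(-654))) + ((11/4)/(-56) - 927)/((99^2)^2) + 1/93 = -65229888843038653/217454345406144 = -299.97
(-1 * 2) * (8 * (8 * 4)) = -512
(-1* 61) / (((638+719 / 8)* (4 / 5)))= -610 / 5823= -0.10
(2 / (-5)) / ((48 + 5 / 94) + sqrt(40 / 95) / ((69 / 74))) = -76817420964 / 9226370160815 + 180466464 * sqrt(38) / 9226370160815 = -0.01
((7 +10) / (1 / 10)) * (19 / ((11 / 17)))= 54910 / 11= 4991.82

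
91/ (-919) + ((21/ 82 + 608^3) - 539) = 16937100338771/ 75358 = 224755173.16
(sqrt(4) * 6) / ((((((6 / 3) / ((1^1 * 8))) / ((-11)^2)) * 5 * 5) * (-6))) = -968 / 25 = -38.72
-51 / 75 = -17 / 25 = -0.68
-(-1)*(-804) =-804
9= 9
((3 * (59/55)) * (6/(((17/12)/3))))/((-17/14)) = -535248/15895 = -33.67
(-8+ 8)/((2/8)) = 0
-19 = -19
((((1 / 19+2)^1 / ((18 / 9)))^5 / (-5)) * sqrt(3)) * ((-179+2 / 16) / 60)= 43036942923 * sqrt(3) / 63388134400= 1.18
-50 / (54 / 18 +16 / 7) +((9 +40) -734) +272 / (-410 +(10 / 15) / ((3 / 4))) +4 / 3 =-141776881 / 204351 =-693.79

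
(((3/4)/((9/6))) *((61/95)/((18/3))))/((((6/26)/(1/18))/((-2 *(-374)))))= 148291/15390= 9.64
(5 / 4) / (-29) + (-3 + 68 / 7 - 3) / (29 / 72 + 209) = -310543 / 12242524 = -0.03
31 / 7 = 4.43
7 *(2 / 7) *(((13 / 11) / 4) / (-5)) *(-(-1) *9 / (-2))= 117 / 220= 0.53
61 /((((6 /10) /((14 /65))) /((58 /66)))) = 24766 /1287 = 19.24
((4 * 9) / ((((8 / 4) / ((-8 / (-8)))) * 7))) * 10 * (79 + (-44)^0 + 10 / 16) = 29025 / 14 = 2073.21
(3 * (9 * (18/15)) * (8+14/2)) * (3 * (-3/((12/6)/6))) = -13122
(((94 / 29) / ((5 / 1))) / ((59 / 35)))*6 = 3948 / 1711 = 2.31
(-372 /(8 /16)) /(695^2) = -744 /483025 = -0.00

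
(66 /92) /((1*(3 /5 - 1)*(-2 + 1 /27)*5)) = 891 /4876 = 0.18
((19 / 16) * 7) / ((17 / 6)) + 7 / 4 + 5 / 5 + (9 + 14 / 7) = 2269 / 136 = 16.68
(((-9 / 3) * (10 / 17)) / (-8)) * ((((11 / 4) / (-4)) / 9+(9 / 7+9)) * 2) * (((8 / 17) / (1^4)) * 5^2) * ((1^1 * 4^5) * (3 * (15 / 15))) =162783.98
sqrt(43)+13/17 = 7.32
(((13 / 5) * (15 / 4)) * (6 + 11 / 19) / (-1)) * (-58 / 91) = 10875 / 266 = 40.88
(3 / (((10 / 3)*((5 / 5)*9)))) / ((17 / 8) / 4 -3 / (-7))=112 / 1075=0.10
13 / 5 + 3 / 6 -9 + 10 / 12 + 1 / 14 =-1049 / 210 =-5.00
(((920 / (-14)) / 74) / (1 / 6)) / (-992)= 345 / 64232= 0.01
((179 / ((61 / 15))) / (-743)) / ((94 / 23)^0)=-2685 / 45323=-0.06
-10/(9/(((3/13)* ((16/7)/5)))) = -32/273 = -0.12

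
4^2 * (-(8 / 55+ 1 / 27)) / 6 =-2168 / 4455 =-0.49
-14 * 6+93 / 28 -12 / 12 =-81.68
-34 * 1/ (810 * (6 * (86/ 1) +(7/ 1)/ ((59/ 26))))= -1003/ 12403530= -0.00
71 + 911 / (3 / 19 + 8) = 28314 / 155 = 182.67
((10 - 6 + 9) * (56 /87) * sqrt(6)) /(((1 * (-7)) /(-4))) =11.71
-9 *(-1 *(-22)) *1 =-198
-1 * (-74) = 74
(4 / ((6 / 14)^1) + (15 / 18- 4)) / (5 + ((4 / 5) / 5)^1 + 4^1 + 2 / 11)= 10175 / 15414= 0.66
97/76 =1.28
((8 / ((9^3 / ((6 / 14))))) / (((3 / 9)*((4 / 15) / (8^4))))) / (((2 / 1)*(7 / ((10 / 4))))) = 51200 / 1323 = 38.70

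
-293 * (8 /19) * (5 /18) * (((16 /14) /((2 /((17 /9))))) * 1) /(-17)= 23440 /10773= 2.18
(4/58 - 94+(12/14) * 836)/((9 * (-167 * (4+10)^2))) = -0.00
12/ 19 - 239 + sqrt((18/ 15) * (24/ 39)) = -4529/ 19 + 4 * sqrt(195)/ 65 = -237.51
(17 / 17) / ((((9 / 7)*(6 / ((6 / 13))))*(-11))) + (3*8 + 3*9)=65630 / 1287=50.99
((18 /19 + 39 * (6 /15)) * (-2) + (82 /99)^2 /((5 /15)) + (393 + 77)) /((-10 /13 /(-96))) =28337687456 /517275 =54782.63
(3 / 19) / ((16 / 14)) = 0.14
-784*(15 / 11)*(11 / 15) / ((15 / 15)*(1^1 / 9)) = -7056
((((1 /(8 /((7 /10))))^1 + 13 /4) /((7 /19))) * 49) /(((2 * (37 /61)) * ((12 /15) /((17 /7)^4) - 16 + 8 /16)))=-60306922697 /2550838608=-23.64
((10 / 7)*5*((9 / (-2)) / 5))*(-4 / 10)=18 / 7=2.57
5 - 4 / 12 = 14 / 3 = 4.67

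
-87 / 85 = -1.02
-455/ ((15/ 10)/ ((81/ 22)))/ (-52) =945/ 44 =21.48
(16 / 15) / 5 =16 / 75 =0.21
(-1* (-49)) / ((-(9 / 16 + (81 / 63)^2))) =-38416 / 1737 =-22.12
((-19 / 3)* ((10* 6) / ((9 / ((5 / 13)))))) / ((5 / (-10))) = 3800 / 117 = 32.48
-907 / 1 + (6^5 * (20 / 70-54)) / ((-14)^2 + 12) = -265273 / 91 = -2915.09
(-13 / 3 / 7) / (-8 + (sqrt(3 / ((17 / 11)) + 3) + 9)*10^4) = -355147 / 48478320408 + 8125*sqrt(357) / 84837060714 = -0.00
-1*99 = -99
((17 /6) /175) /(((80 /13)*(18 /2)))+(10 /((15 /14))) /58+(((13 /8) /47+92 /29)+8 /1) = 403934887 /35532000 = 11.37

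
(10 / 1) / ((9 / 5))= 50 / 9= 5.56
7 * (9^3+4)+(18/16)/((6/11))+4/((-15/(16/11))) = 13550261/2640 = 5132.67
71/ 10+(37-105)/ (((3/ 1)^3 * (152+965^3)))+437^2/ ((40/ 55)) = 254849088062320621/ 970522859160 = 262589.47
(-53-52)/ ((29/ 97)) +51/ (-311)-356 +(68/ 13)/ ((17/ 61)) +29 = -77336315/ 117247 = -659.60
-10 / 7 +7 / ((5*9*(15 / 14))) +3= 8111 / 4725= 1.72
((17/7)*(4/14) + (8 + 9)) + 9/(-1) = 8.69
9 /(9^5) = 0.00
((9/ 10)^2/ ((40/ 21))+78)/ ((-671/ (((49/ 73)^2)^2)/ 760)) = -34360052931519/ 1905521971100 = -18.03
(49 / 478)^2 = 2401 / 228484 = 0.01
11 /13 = 0.85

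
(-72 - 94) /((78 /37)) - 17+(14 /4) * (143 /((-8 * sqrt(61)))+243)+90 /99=648361 /858 - 1001 * sqrt(61) /976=747.66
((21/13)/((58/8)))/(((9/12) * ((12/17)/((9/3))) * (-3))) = -476/1131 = -0.42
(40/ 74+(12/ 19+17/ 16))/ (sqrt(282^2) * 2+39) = 25135/ 6782544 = 0.00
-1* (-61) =61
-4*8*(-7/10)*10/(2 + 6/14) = 1568/17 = 92.24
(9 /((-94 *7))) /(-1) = 9 /658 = 0.01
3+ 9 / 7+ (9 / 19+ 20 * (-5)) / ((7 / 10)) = -2620 / 19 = -137.89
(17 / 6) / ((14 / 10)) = 85 / 42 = 2.02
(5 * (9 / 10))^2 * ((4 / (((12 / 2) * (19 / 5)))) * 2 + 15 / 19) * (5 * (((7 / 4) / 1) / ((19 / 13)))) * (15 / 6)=3992625 / 11552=345.62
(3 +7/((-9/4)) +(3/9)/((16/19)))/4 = 0.07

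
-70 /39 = -1.79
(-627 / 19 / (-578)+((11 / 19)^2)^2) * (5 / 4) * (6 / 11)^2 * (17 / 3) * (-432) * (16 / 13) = -60148967040 / 316810351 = -189.86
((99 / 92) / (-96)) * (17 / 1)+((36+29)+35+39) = 408655 / 2944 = 138.81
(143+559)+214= 916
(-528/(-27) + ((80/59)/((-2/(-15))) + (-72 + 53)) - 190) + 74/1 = -55901/531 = -105.27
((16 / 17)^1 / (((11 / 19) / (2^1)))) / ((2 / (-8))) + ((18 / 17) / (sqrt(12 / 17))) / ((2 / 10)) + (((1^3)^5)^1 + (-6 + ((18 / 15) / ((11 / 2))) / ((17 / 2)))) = -16811 / 935 + 15 * sqrt(51) / 17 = -11.68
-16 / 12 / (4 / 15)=-5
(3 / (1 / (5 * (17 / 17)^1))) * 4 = 60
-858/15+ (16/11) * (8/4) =-2986/55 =-54.29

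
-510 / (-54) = 85 / 9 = 9.44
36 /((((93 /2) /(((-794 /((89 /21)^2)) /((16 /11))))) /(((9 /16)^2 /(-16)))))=467980821 /1005776896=0.47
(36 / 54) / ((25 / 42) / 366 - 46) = -10248 / 707087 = -0.01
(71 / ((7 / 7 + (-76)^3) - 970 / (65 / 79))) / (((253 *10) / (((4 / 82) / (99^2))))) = -923 / 2908658273858865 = -0.00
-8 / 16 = -1 / 2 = -0.50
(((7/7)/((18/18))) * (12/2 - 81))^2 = 5625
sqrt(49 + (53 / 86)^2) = sqrt(365213) / 86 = 7.03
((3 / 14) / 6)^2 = 0.00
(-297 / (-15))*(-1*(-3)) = 297 / 5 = 59.40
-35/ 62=-0.56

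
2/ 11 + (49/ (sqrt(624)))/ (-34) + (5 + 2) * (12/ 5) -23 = -331/ 55 -49 * sqrt(39)/ 5304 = -6.08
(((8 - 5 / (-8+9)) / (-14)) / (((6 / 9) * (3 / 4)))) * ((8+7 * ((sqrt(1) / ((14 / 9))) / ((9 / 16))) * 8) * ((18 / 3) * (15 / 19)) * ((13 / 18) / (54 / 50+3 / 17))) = -994500 / 11837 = -84.02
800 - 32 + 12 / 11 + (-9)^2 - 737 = 1244 / 11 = 113.09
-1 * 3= -3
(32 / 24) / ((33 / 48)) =64 / 33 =1.94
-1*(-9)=9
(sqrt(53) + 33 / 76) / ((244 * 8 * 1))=33 / 148352 + sqrt(53) / 1952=0.00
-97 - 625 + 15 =-707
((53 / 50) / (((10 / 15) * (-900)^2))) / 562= 53 / 15174000000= 0.00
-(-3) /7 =3 /7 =0.43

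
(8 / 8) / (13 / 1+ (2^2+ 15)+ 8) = 1 / 40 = 0.02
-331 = -331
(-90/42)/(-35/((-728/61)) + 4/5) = -2600/4529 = -0.57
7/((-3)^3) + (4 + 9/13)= 1556/351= 4.43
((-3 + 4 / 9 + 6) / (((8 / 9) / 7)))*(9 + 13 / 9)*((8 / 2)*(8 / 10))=906.58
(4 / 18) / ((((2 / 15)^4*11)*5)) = 1125 / 88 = 12.78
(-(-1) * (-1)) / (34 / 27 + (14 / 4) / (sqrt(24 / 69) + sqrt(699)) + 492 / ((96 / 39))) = 216 * (-23 * sqrt(699)- 2 * sqrt(46)) / (17388 + 86890 * sqrt(46) + 999235 * sqrt(699)) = -0.00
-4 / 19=-0.21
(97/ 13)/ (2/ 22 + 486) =1067/ 69511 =0.02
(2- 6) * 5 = -20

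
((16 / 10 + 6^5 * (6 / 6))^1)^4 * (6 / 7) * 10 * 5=27443764146391007232 / 175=156821509407948612.75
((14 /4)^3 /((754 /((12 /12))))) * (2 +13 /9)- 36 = -1943735 /54288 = -35.80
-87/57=-29/19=-1.53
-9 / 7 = -1.29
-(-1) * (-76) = -76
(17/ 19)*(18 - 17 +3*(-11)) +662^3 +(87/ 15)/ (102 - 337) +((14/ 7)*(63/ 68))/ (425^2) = 290117499.34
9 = 9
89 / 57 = 1.56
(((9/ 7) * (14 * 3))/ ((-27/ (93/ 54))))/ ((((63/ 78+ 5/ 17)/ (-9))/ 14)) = 191828/ 487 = 393.90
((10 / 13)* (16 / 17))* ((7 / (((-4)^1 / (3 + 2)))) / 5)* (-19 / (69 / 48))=16.75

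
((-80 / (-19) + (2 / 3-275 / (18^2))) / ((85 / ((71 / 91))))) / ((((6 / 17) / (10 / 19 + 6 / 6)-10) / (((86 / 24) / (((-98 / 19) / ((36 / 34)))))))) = 51061141 / 18338261760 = 0.00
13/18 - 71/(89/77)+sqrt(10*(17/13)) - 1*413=-758875/1602+sqrt(2210)/13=-470.09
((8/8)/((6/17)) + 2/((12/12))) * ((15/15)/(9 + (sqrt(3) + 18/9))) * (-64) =-5104/177 + 464 * sqrt(3)/177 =-24.30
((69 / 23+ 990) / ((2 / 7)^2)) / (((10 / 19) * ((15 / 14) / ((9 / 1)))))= 19414143 / 100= 194141.43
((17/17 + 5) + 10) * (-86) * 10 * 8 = -110080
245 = 245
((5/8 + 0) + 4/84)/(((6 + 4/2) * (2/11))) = 0.46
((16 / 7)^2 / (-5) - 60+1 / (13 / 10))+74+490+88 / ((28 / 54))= 2144902 / 3185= 673.44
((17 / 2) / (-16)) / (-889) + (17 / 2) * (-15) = -3627103 / 28448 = -127.50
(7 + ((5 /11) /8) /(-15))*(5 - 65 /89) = 175465 /5874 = 29.87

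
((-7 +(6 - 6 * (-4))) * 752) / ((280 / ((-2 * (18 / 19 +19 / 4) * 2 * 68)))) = -95726.21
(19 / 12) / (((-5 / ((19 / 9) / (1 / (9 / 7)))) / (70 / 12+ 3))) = -19133 / 2520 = -7.59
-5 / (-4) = 5 / 4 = 1.25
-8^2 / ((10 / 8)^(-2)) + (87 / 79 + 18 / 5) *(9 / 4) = -141287 / 1580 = -89.42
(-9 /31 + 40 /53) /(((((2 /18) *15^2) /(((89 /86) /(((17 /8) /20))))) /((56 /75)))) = 60844672 /450387375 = 0.14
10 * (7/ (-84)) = -5/ 6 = -0.83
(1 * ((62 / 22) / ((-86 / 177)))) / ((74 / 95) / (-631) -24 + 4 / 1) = 109639405 / 378076468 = 0.29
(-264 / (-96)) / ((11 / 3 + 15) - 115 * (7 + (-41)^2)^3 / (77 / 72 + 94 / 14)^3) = -1992364818411 / 849743821871502542432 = -0.00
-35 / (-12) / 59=35 / 708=0.05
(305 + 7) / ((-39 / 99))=-792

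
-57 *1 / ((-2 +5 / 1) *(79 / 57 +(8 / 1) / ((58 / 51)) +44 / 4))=-31407 / 32102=-0.98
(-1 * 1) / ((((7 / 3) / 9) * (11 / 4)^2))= -0.51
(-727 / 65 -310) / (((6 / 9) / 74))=-2317347 / 65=-35651.49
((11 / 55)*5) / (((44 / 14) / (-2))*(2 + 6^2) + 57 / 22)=-154 / 8797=-0.02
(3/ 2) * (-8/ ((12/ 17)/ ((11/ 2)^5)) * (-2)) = 2737867/ 16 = 171116.69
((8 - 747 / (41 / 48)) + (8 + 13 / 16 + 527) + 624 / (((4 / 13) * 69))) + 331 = 447619 / 15088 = 29.67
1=1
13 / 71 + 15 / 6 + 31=4783 / 142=33.68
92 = 92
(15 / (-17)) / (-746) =0.00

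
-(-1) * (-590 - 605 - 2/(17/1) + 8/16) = -40617/34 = -1194.62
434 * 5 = 2170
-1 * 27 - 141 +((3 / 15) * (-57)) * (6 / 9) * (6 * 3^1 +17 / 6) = -979 / 3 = -326.33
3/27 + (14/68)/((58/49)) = 5059/17748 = 0.29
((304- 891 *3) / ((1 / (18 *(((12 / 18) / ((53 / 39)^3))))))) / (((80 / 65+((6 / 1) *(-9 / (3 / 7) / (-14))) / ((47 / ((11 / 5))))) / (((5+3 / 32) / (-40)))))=407635244523 / 466878272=873.11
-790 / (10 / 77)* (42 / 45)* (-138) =3917452 / 5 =783490.40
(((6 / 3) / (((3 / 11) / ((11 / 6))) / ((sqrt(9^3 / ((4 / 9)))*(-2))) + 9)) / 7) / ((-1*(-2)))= 1089 / 68593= 0.02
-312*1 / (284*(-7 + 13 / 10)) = 260 / 1349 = 0.19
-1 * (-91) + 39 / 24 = 741 / 8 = 92.62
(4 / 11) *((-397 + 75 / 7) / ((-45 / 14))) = 21632 / 495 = 43.70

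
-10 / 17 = -0.59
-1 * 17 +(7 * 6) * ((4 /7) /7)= -95 /7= -13.57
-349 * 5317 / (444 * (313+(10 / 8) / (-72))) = -44535192 / 3335143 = -13.35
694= 694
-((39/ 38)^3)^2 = -3518743761/ 3010936384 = -1.17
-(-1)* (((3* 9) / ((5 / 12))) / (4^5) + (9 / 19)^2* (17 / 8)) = 0.54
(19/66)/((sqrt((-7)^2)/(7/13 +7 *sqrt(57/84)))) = 0.26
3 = 3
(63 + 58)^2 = 14641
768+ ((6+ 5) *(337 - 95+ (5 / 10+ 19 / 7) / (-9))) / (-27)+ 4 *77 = 369515 / 378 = 977.55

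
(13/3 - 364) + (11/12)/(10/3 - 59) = -720805/2004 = -359.68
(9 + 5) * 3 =42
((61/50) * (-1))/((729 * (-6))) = 61/218700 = 0.00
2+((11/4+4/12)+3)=97/12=8.08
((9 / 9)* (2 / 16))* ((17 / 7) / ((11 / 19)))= 323 / 616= 0.52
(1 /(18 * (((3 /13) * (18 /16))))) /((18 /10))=0.12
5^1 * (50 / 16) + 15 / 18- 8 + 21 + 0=707 / 24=29.46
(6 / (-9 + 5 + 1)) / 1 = -2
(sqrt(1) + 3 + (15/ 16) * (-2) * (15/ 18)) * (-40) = -195/ 2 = -97.50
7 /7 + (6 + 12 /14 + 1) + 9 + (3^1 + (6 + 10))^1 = 258 /7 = 36.86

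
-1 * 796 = -796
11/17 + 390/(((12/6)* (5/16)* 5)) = 10663/85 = 125.45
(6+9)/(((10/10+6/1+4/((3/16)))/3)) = 27/17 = 1.59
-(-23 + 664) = -641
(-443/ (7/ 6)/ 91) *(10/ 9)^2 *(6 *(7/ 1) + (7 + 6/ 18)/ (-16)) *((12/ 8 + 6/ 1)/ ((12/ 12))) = -55208875/ 34398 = -1605.00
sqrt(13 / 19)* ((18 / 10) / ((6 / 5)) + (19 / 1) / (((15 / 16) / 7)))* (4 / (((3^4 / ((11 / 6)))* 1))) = 47311* sqrt(247) / 69255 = 10.74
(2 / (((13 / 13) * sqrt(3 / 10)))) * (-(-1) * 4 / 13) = 8 * sqrt(30) / 39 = 1.12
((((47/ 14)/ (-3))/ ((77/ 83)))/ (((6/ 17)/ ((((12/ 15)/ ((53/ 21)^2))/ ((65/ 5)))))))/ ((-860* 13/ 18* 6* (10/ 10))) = 198951/ 22454303300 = 0.00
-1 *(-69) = 69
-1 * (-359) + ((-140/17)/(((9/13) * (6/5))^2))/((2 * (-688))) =6122091587/17052768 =359.01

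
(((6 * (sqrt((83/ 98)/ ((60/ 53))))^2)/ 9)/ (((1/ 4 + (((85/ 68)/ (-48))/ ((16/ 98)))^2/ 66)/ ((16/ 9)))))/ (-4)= -25369772032/ 28656480615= -0.89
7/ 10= 0.70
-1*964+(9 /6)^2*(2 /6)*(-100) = -1039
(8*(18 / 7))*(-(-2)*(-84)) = -3456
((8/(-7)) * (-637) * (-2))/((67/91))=-132496/67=-1977.55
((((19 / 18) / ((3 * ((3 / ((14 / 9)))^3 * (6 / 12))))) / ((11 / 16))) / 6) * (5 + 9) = 5839232 / 17537553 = 0.33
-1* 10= -10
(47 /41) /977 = 47 /40057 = 0.00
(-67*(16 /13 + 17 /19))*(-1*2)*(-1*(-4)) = 281400 /247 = 1139.27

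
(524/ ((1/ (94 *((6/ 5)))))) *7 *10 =4137504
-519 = -519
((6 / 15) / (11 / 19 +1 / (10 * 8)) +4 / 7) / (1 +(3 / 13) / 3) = 51038 / 44051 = 1.16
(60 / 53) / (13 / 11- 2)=-220 / 159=-1.38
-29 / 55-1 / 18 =-577 / 990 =-0.58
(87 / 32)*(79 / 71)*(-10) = -34365 / 1136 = -30.25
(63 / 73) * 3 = 2.59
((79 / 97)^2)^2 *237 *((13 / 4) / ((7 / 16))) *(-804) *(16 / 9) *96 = -65866533851848704 / 619704967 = -106286922.58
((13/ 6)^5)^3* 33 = 563044823154998327/ 156728328192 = 3592489.18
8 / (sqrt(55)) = 8 *sqrt(55) / 55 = 1.08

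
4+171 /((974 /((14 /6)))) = 4295 /974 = 4.41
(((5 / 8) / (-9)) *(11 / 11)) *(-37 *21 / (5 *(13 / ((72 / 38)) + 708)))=0.02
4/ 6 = 2/ 3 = 0.67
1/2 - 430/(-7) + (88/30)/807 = 10495651/169470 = 61.93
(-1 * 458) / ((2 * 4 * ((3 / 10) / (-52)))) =29770 / 3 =9923.33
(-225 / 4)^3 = -11390625 / 64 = -177978.52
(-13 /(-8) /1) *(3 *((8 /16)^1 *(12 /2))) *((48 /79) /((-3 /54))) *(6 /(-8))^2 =-28431 /316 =-89.97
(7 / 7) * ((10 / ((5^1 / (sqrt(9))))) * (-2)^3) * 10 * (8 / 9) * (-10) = 4266.67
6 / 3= 2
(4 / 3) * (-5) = -20 / 3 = -6.67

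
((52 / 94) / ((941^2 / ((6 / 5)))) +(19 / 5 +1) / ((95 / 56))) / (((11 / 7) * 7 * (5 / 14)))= 783077100792 / 1087259982875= 0.72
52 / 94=26 / 47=0.55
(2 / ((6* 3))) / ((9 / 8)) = 8 / 81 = 0.10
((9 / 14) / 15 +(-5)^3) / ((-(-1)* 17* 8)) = -8747 / 9520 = -0.92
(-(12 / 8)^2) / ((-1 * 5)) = 9 / 20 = 0.45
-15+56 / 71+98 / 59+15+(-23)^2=2226243 / 4189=531.45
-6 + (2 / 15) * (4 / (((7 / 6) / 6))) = -114 / 35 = -3.26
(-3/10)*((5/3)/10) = -1/20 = -0.05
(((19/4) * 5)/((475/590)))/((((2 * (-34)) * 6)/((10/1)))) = -295/408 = -0.72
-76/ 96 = -0.79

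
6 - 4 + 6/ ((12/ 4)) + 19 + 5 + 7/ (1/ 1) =35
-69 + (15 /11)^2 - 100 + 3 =-19861 /121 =-164.14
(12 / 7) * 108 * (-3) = -3888 / 7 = -555.43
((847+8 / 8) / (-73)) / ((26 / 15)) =-6.70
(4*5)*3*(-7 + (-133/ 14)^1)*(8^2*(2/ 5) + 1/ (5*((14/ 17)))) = -179091/ 7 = -25584.43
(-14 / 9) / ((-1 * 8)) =7 / 36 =0.19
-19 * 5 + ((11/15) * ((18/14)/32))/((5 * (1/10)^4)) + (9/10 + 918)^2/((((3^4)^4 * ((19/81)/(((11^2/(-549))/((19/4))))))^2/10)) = -345816387375634144693253/9586988956995662248470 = -36.07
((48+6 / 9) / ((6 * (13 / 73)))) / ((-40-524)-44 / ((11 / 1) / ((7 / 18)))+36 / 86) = -3139 / 38948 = -0.08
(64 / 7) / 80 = 4 / 35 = 0.11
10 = 10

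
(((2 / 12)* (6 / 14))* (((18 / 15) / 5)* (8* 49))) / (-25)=-168 / 625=-0.27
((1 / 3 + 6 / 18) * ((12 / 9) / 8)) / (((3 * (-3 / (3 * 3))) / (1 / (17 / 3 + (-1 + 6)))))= -1 / 96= -0.01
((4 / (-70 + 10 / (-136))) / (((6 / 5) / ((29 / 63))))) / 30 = -1972 / 2701755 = -0.00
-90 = -90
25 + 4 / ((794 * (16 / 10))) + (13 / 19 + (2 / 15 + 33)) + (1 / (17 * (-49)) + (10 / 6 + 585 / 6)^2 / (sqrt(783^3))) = 354025 * sqrt(87) / 7357068 + 22174897897 / 376999140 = 59.27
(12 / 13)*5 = 60 / 13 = 4.62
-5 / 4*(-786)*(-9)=-17685 / 2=-8842.50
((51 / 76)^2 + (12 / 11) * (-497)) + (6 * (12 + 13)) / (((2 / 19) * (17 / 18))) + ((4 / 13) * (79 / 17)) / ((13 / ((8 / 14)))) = 1235803897421 / 1277772496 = 967.15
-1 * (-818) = 818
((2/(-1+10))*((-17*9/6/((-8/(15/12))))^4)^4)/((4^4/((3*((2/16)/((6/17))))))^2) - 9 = 10257583076469821536488394922824685715033/664613997892457936451903530140172288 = 15433.90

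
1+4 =5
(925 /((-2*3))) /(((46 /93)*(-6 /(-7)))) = -200725 /552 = -363.63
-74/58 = -37/29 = -1.28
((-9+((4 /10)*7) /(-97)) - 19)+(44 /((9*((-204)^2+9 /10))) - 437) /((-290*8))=-23466539340947 /842892045840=-27.84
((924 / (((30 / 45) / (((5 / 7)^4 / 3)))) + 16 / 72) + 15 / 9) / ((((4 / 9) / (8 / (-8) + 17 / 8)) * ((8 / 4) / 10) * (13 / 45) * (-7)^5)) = -763589025 / 2398157216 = -0.32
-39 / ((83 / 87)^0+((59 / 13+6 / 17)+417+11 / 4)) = -34476 / 376267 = -0.09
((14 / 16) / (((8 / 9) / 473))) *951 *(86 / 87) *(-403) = -163694638107 / 928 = -176395084.17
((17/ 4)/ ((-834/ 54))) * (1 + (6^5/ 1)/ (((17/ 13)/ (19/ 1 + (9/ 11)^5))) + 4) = -2837780828271/ 89544356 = -31691.34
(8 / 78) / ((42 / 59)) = 0.14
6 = 6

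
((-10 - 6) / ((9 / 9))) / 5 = -16 / 5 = -3.20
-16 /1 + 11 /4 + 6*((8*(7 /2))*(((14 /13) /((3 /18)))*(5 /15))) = 18127 /52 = 348.60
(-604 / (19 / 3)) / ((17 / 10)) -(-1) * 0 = -18120 / 323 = -56.10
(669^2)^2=200310848721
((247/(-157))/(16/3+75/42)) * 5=-3990/3611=-1.10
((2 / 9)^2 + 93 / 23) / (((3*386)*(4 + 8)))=7625 / 25888248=0.00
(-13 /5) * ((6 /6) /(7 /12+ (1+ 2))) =-156 /215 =-0.73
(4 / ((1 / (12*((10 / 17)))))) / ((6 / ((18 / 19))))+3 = 2409 / 323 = 7.46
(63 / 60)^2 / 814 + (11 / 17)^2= 39525049 / 94098400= 0.42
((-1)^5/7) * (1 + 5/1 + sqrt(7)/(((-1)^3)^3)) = -6/7 + sqrt(7)/7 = -0.48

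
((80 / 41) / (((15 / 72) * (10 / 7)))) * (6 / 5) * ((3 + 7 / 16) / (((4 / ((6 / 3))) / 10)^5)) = 3465000 / 41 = 84512.20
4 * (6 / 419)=0.06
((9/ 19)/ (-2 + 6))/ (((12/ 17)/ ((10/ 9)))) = 85/ 456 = 0.19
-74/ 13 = -5.69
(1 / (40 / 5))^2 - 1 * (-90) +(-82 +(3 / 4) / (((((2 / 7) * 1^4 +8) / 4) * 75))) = 372149 / 46400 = 8.02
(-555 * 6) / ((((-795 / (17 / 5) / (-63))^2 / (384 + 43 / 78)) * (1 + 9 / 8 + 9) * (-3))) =226311699096 / 81250325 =2785.36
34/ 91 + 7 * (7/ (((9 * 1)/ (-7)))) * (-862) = 26905912/ 819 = 32852.15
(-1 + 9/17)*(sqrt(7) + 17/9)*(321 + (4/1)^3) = -3080*sqrt(7)/17 - 3080/9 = -821.57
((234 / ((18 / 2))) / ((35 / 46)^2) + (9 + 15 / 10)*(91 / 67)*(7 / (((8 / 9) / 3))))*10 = 501421427 / 131320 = 3818.32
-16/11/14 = -8/77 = -0.10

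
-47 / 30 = -1.57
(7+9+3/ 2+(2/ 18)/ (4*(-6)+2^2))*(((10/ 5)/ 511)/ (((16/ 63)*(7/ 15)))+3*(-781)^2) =7852096410337/ 245280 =32012787.06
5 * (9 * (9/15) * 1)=27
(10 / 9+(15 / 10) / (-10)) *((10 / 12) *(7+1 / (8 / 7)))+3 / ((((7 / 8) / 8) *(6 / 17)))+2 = 86.02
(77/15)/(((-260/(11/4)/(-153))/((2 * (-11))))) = -182.76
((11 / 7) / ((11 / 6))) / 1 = 6 / 7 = 0.86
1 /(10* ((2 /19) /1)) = 19 /20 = 0.95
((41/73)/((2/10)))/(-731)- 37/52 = -1985091/2774876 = -0.72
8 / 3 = 2.67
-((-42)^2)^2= -3111696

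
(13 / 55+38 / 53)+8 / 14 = 31113 / 20405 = 1.52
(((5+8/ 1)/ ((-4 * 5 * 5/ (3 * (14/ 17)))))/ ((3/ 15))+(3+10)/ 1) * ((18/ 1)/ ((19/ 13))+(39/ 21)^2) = 28429349/ 158270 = 179.63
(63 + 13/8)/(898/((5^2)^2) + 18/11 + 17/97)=344774375/17330328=19.89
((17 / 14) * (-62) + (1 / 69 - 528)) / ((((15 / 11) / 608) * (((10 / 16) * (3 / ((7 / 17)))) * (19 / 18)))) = -19306496 / 345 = -55960.86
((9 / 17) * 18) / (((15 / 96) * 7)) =5184 / 595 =8.71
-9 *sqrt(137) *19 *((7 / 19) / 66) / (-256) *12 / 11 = 63 *sqrt(137) / 15488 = 0.05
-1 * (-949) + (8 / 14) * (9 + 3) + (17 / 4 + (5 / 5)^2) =26911 / 28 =961.11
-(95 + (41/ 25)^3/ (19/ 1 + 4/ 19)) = -543106374/ 5703125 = -95.23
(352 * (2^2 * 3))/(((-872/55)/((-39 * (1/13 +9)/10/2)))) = 514008/109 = 4715.67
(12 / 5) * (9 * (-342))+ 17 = -36851 / 5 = -7370.20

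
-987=-987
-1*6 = -6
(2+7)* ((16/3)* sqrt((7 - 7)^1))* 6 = 0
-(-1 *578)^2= -334084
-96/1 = -96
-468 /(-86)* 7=1638 /43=38.09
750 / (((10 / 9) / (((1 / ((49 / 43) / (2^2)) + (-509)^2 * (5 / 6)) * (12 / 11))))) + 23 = 85692446347 / 539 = 158984130.51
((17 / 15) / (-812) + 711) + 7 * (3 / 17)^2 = 2503496647 / 3520020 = 711.22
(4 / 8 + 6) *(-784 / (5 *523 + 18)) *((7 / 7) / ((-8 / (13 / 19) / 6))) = 49686 / 50027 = 0.99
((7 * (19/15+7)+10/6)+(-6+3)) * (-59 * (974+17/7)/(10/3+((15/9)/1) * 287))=-68393744/10115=-6761.62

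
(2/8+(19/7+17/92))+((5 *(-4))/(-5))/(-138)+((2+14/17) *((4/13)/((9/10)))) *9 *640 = 593843447/106743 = 5563.30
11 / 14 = 0.79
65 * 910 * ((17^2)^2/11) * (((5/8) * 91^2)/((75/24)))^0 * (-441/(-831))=726219271050/3047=238339110.95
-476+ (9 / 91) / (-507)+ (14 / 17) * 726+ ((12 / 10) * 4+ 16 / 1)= 142.68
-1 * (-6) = 6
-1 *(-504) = 504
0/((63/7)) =0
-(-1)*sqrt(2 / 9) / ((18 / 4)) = 2*sqrt(2) / 27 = 0.10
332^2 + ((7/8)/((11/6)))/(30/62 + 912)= 6532756063/59268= 110224.00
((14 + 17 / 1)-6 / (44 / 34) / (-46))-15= 8147 / 506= 16.10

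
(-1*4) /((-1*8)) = 1 /2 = 0.50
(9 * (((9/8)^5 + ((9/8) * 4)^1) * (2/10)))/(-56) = -371709/1835008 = -0.20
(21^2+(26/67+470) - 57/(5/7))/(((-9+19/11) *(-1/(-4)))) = -1532201/3350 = -457.37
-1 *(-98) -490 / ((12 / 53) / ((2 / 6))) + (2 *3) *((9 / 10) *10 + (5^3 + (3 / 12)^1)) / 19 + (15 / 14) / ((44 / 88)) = -692885 / 1197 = -578.85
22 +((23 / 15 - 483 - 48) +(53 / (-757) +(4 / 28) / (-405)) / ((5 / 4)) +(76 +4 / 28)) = -4628913403 / 10730475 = -431.38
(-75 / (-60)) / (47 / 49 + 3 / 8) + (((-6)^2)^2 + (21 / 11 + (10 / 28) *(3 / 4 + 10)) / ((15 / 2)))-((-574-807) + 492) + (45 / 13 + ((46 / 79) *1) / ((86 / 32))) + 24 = 2214.38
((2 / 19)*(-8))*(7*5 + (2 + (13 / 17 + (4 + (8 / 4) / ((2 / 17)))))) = -15984 / 323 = -49.49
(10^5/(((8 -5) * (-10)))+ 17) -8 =-9973/3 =-3324.33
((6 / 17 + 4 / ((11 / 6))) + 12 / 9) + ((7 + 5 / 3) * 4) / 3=25958 / 1683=15.42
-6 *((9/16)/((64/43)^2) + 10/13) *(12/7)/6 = -2615079/1490944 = -1.75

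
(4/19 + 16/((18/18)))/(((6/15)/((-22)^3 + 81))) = -8136590/19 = -428241.58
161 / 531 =0.30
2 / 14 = 1 / 7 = 0.14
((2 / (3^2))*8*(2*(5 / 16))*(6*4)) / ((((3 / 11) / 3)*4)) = 220 / 3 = 73.33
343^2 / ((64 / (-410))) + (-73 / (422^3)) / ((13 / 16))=-2945322257608307 / 3907875296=-753688.91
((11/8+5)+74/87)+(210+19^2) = 402445/696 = 578.23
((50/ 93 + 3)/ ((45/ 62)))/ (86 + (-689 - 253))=-329/ 57780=-0.01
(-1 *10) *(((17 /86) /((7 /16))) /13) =-1360 /3913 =-0.35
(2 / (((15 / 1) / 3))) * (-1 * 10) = -4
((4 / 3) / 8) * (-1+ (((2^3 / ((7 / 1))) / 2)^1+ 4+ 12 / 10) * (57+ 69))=3631 / 30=121.03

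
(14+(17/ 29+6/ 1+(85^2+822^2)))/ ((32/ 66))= 326781807/ 232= 1408542.27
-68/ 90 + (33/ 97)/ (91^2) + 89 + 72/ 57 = 61472483168/ 686784735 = 89.51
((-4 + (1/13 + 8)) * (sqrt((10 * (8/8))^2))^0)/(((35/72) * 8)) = 477/455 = 1.05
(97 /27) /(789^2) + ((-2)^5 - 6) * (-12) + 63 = 8723386870 /16808067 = 519.00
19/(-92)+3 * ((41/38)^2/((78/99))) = 3649303/863512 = 4.23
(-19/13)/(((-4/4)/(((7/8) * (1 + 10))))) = 1463/104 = 14.07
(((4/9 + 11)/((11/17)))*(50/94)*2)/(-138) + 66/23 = 38153/13959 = 2.73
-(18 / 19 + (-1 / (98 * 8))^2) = -11063827 / 11678464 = -0.95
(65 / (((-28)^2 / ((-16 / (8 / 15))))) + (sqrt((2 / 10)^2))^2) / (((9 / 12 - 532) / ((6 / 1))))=71949 / 2603125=0.03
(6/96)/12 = 1/192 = 0.01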